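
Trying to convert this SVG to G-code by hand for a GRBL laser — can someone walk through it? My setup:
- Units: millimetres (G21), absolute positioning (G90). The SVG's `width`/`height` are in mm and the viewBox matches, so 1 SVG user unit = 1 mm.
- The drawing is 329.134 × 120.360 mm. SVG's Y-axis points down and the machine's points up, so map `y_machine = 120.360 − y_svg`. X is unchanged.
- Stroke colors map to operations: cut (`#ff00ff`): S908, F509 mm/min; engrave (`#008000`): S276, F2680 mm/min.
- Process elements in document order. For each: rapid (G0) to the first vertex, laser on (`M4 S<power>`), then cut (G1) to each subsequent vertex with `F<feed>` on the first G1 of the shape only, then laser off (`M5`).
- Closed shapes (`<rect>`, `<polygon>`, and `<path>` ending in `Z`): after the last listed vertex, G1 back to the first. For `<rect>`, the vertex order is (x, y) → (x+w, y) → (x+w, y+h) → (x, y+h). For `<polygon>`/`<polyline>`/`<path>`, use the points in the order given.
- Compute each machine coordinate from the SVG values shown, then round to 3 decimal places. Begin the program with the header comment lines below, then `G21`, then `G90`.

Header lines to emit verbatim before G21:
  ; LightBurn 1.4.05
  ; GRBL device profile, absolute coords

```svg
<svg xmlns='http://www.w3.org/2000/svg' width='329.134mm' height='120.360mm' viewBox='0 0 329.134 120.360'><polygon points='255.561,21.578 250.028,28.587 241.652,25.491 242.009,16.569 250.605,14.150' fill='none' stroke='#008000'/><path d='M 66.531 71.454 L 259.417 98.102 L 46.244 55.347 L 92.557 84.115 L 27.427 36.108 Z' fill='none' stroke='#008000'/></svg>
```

; LightBurn 1.4.05
; GRBL device profile, absolute coords
G21
G90
G0 X255.561 Y98.782
M4 S276
G1 X250.028 Y91.773 F2680
G1 X241.652 Y94.869
G1 X242.009 Y103.791
G1 X250.605 Y106.210
G1 X255.561 Y98.782
M5
G0 X66.531 Y48.906
M4 S276
G1 X259.417 Y22.258 F2680
G1 X46.244 Y65.013
G1 X92.557 Y36.245
G1 X27.427 Y84.252
G1 X66.531 Y48.906
M5

Since the viewBox matches the mm dimensions, user units are millimetres directly. The only transform is the Y-flip y_m = 120.360 − y_svg.

Shape 1 is a regular polygon drawn with `<polygon>`. Its stroke #008000 means engrave at S276, F2680. After flipping Y the toolpath is (255.561,98.782) → (250.028,91.773) → (241.652,94.869) → (242.009,103.791) → (250.605,106.210) → (255.561,98.782), returning to the start.

Shape 2 is a closed polygon drawn with `<path>`. Its stroke #008000 means engrave at S276, F2680. After flipping Y the toolpath is (66.531,48.906) → (259.417,22.258) → (46.244,65.013) → (92.557,36.245) → (27.427,84.252) → (66.531,48.906), returning to the start.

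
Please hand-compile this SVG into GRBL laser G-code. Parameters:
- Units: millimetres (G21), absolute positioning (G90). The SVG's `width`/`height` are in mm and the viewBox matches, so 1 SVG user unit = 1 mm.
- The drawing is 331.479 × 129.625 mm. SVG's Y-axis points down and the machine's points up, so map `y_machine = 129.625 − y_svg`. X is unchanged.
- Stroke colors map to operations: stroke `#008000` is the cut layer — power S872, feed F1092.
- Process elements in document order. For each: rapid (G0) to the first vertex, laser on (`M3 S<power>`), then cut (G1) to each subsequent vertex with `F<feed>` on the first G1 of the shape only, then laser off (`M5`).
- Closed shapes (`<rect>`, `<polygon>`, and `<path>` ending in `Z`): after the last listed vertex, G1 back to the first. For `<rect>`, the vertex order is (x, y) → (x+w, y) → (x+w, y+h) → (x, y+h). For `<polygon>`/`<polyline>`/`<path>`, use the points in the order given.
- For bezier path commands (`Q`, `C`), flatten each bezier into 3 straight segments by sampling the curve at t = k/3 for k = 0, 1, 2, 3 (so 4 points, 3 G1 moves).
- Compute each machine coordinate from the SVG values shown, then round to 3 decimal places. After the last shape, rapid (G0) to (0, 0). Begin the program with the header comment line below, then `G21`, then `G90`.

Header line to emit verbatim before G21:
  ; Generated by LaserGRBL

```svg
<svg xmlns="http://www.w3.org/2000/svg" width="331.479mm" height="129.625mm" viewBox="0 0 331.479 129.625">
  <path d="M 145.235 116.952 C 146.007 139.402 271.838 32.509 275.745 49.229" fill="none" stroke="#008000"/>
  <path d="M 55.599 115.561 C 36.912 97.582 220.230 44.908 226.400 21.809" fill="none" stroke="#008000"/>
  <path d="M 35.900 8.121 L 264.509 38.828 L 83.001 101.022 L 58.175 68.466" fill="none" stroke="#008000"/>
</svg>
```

; Generated by LaserGRBL
G21
G90
G0 X145.235 Y12.673
M3 S872
G1 X178.546 Y23.969 F1092
G1 X240.344 Y65.280
G1 X275.745 Y80.396
M5
G0 X55.599 Y14.064
M3 S872
G1 X90.204 Y41.228 F1092
G1 X175.223 Y77.239
G1 X226.400 Y107.816
M5
G0 X35.900 Y121.504
M3 S872
G1 X264.509 Y90.797 F1092
G1 X83.001 Y28.603
G1 X58.175 Y61.159
M5
G0 X0.000 Y0.000

1 u = 1 mm; y_m = 129.625 − y.

[1] `<path>` cubic bezier, #008000→cut S872 F1092: (145.235,12.673) → (178.546,23.969) → (240.344,65.280) → (275.745,80.396)

[2] `<path>` cubic bezier, #008000→cut S872 F1092: (55.599,14.064) → (90.204,41.228) → (175.223,77.239) → (226.400,107.816)

[3] `<path>` open polyline, #008000→cut S872 F1092: (35.900,121.504) → (264.509,90.797) → (83.001,28.603) → (58.175,61.159)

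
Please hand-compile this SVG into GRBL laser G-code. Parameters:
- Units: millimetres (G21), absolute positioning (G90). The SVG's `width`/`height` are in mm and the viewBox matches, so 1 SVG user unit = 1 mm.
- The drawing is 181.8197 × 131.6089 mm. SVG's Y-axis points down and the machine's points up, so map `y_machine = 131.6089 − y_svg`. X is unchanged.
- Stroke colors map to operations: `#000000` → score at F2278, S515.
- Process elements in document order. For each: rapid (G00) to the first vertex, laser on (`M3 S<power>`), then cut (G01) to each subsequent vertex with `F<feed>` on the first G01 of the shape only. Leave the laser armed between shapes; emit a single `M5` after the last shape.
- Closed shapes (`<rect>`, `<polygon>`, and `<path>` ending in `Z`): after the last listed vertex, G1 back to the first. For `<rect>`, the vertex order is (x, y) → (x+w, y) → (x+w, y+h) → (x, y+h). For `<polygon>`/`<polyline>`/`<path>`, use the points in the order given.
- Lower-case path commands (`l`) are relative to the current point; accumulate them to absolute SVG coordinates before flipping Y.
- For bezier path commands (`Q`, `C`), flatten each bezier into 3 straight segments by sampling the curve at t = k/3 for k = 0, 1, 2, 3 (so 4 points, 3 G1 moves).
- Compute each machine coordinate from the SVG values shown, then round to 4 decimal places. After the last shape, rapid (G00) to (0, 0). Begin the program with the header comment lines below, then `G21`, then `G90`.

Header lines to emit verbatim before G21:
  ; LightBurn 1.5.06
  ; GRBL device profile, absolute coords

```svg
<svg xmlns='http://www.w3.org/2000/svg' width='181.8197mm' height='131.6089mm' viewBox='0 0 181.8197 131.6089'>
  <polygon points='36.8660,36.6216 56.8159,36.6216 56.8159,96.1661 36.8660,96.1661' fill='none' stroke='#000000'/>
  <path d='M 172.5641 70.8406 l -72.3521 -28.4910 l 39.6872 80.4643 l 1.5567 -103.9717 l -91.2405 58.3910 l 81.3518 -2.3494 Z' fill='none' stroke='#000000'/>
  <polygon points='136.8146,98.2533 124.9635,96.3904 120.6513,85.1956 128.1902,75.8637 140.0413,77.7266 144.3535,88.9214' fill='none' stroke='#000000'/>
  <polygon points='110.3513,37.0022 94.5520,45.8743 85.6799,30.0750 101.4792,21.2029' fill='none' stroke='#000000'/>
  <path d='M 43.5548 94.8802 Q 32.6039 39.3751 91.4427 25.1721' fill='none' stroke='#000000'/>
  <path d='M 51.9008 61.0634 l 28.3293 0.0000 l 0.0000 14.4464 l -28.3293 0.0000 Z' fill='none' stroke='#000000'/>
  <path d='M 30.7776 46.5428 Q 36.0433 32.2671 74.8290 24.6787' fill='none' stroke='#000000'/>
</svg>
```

1 u = 1 mm; y_m = 131.6089 − y.

[1] `<polygon>` rectangle, #000000→score S515 F2278: (36.8660,94.9873) → (56.8159,94.9873) → (56.8159,35.4428) → (36.8660,35.4428) → (36.8660,94.9873) (closed)

[2] `<path>` closed polygon, #000000→score S515 F2278: (172.5641,60.7683) → (100.2120,89.2593) → (139.8992,8.7950) → (141.4559,112.7667) → (50.2154,54.3757) → (131.5672,56.7251) → (172.5641,60.7683) (closed)

[3] `<polygon>` regular polygon, #000000→score S515 F2278: (136.8146,33.3556) → (124.9635,35.2185) → (120.6513,46.4133) → (128.1902,55.7452) → (140.0413,53.8823) → (144.3535,42.6875) → (136.8146,33.3556) (closed)

[4] `<polygon>` regular polygon, #000000→score S515 F2278: (110.3513,94.6067) → (94.5520,85.7346) → (85.6799,101.5339) → (101.4792,110.4060) → (110.3513,94.6067) (closed)

[5] `<path>` quadratic bezier, #000000→score S515 F2278: (43.5548,36.7287) → (44.0086,69.1430) → (59.9712,92.3790) → (91.4427,106.4368)

[6] `<path>` rectangle, #000000→score S515 F2278: (51.9008,70.5455) → (80.2301,70.5455) → (80.2301,56.0991) → (51.9008,56.0991) → (51.9008,70.5455) (closed)

[7] `<path>` quadratic bezier, #000000→score S515 F2278: (30.7776,85.0661) → (38.0125,93.8402) → (52.6963,101.1282) → (74.8290,106.9302)

; LightBurn 1.5.06
; GRBL device profile, absolute coords
G21
G90
G00 X36.8660 Y94.9873
M3 S515
G01 X56.8159 Y94.9873 F2278
G01 X56.8159 Y35.4428
G01 X36.8660 Y35.4428
G01 X36.8660 Y94.9873
G00 X172.5641 Y60.7683
M3 S515
G01 X100.2120 Y89.2593 F2278
G01 X139.8992 Y8.7950
G01 X141.4559 Y112.7667
G01 X50.2154 Y54.3757
G01 X131.5672 Y56.7251
G01 X172.5641 Y60.7683
G00 X136.8146 Y33.3556
M3 S515
G01 X124.9635 Y35.2185 F2278
G01 X120.6513 Y46.4133
G01 X128.1902 Y55.7452
G01 X140.0413 Y53.8823
G01 X144.3535 Y42.6875
G01 X136.8146 Y33.3556
G00 X110.3513 Y94.6067
M3 S515
G01 X94.5520 Y85.7346 F2278
G01 X85.6799 Y101.5339
G01 X101.4792 Y110.4060
G01 X110.3513 Y94.6067
G00 X43.5548 Y36.7287
M3 S515
G01 X44.0086 Y69.1430 F2278
G01 X59.9712 Y92.3790
G01 X91.4427 Y106.4368
G00 X51.9008 Y70.5455
M3 S515
G01 X80.2301 Y70.5455 F2278
G01 X80.2301 Y56.0991
G01 X51.9008 Y56.0991
G01 X51.9008 Y70.5455
G00 X30.7776 Y85.0661
M3 S515
G01 X38.0125 Y93.8402 F2278
G01 X52.6963 Y101.1282
G01 X74.8290 Y106.9302
M5
G00 X0.0000 Y0.0000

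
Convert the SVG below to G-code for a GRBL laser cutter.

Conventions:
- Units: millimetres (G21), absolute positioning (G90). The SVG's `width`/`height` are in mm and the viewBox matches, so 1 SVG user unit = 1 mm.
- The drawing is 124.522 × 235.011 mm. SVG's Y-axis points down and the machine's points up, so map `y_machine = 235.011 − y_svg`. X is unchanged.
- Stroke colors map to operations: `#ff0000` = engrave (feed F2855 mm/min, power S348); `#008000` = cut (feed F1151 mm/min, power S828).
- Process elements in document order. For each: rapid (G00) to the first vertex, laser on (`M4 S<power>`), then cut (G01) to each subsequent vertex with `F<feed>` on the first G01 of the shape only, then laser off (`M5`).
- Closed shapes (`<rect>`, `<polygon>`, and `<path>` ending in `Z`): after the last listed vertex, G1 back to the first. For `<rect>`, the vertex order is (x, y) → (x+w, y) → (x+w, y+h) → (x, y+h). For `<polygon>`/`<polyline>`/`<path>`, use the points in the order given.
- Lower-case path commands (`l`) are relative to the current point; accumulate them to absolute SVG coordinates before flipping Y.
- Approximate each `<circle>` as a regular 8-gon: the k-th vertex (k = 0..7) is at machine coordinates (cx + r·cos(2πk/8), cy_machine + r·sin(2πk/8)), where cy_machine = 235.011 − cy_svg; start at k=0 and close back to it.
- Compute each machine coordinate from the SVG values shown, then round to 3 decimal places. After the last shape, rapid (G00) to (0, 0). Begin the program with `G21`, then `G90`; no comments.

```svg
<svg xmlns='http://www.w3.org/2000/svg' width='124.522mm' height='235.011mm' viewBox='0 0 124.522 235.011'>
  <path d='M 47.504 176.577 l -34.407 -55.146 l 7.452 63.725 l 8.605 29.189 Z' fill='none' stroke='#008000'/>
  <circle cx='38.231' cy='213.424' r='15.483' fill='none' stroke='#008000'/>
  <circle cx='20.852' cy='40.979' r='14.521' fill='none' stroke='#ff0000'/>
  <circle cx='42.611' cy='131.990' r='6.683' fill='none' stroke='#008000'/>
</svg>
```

G21
G90
G00 X47.504 Y58.434
M4 S828
G01 X13.097 Y113.580 F1151
G01 X20.549 Y49.855
G01 X29.154 Y20.666
G01 X47.504 Y58.434
M5
G00 X53.714 Y21.587
M4 S828
G01 X49.179 Y32.535 F1151
G01 X38.231 Y37.070
G01 X27.283 Y32.535
G01 X22.748 Y21.587
G01 X27.283 Y10.639
G01 X38.231 Y6.104
G01 X49.179 Y10.639
G01 X53.714 Y21.587
M5
G00 X35.373 Y194.032
M4 S348
G01 X31.120 Y204.300 F2855
G01 X20.852 Y208.553
G01 X10.584 Y204.300
G01 X6.331 Y194.032
G01 X10.584 Y183.764
G01 X20.852 Y179.511
G01 X31.120 Y183.764
G01 X35.373 Y194.032
M5
G00 X49.294 Y103.021
M4 S828
G01 X47.337 Y107.747 F1151
G01 X42.611 Y109.704
G01 X37.885 Y107.747
G01 X35.928 Y103.021
G01 X37.885 Y98.295
G01 X42.611 Y96.338
G01 X47.337 Y98.295
G01 X49.294 Y103.021
M5
G00 X0.000 Y0.000

1 u = 1 mm; y_m = 235.011 − y.

[1] `<path>` closed polygon, #008000→cut S828 F1151: (47.504,58.434) → (13.097,113.580) → (20.549,49.855) → (29.154,20.666) → (47.504,58.434) (closed)

[2] `<circle>` circle, #008000→cut S828 F1151: (53.714,21.587) → (49.179,32.535) → (38.231,37.070) → (27.283,32.535) → (22.748,21.587) → (27.283,10.639) → (38.231,6.104) → (49.179,10.639) → (53.714,21.587) (closed)

[3] `<circle>` circle, #ff0000→engrave S348 F2855: (35.373,194.032) → (31.120,204.300) → (20.852,208.553) → (10.584,204.300) → (6.331,194.032) → (10.584,183.764) → (20.852,179.511) → (31.120,183.764) → (35.373,194.032) (closed)

[4] `<circle>` circle, #008000→cut S828 F1151: (49.294,103.021) → (47.337,107.747) → (42.611,109.704) → (37.885,107.747) → (35.928,103.021) → (37.885,98.295) → (42.611,96.338) → (47.337,98.295) → (49.294,103.021) (closed)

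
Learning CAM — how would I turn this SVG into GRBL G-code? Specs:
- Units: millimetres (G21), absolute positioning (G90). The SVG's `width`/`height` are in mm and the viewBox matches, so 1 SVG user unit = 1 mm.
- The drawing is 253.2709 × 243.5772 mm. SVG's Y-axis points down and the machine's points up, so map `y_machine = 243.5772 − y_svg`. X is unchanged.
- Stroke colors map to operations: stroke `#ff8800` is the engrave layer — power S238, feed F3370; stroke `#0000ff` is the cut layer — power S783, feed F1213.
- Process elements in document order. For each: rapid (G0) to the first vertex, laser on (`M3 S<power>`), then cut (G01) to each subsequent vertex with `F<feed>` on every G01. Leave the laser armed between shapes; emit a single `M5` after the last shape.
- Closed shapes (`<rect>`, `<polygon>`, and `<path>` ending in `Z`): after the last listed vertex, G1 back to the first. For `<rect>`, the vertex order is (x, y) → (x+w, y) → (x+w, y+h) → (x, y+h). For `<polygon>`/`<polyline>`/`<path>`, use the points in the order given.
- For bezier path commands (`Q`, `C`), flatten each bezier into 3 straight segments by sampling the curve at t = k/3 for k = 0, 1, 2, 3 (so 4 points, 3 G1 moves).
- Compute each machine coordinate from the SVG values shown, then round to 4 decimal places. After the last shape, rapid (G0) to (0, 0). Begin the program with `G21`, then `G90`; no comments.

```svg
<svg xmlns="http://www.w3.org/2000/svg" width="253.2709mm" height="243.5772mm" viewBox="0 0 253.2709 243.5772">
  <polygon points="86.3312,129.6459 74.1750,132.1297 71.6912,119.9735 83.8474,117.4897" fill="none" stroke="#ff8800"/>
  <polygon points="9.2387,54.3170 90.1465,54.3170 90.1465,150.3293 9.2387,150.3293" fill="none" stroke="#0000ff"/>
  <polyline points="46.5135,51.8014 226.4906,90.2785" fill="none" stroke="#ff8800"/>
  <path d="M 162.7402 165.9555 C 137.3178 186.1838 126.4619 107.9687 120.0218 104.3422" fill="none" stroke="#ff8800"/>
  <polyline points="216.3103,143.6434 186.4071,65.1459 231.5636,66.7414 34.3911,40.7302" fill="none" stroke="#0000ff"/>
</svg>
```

1 u = 1 mm; y_m = 243.5772 − y.

[1] `<polygon>` regular polygon, #ff8800→engrave S238 F3370: (86.3312,113.9313) → (74.1750,111.4475) → (71.6912,123.6037) → (83.8474,126.0875) → (86.3312,113.9313) (closed)

[2] `<polygon>` rectangle, #0000ff→cut S783 F1213: (9.2387,189.2602) → (90.1465,189.2602) → (90.1465,93.2479) → (9.2387,93.2479) → (9.2387,189.2602) (closed)

[3] `<polyline>` line segment, #ff8800→engrave S238 F3370: (46.5135,191.7758) → (226.4906,153.2987)

[4] `<path>` cubic bezier, #ff8800→engrave S238 F3370: (162.7402,77.6217) → (141.7973,83.7993) → (128.3098,117.1542) → (120.0218,139.2350)

[5] `<polyline>` open polyline, #0000ff→cut S783 F1213: (216.3103,99.9338) → (186.4071,178.4313) → (231.5636,176.8358) → (34.3911,202.8470)

G21
G90
G0 X86.3312 Y113.9313
M3 S238
G01 X74.1750 Y111.4475 F3370
G01 X71.6912 Y123.6037 F3370
G01 X83.8474 Y126.0875 F3370
G01 X86.3312 Y113.9313 F3370
G0 X9.2387 Y189.2602
M3 S783
G01 X90.1465 Y189.2602 F1213
G01 X90.1465 Y93.2479 F1213
G01 X9.2387 Y93.2479 F1213
G01 X9.2387 Y189.2602 F1213
G0 X46.5135 Y191.7758
M3 S238
G01 X226.4906 Y153.2987 F3370
G0 X162.7402 Y77.6217
M3 S238
G01 X141.7973 Y83.7993 F3370
G01 X128.3098 Y117.1542 F3370
G01 X120.0218 Y139.2350 F3370
G0 X216.3103 Y99.9338
M3 S783
G01 X186.4071 Y178.4313 F1213
G01 X231.5636 Y176.8358 F1213
G01 X34.3911 Y202.8470 F1213
M5
G0 X0.0000 Y0.0000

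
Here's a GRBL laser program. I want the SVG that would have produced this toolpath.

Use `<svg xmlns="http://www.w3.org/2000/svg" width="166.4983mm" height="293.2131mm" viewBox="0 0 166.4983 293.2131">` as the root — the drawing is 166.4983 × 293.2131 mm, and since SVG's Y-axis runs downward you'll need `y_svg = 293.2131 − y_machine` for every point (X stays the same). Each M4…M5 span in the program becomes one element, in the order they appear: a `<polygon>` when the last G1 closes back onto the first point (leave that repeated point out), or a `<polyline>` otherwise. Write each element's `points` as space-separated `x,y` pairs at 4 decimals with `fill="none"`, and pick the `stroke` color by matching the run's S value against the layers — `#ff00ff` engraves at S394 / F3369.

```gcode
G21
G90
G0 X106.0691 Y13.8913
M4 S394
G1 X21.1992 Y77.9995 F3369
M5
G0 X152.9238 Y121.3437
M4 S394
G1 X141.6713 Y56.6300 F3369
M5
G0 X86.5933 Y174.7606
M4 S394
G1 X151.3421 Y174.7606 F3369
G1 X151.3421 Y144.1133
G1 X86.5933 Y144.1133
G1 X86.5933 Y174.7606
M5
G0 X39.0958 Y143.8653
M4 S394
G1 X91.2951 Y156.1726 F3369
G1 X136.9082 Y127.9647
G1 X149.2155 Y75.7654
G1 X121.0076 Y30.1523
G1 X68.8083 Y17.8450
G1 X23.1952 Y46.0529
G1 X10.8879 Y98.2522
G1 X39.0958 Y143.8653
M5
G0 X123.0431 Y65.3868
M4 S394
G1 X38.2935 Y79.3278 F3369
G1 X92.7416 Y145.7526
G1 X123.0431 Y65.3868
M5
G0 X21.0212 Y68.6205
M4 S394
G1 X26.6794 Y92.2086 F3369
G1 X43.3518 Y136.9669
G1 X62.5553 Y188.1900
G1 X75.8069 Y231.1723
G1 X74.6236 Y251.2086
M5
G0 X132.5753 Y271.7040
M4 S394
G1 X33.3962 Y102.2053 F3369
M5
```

<svg xmlns="http://www.w3.org/2000/svg" width="166.4983mm" height="293.2131mm" viewBox="0 0 166.4983 293.2131">
  <polyline points="106.0691,279.3218 21.1992,215.2136" fill="none" stroke="#ff00ff"/>
  <polyline points="152.9238,171.8694 141.6713,236.5831" fill="none" stroke="#ff00ff"/>
  <polygon points="86.5933,118.4525 151.3421,118.4525 151.3421,149.0998 86.5933,149.0998" fill="none" stroke="#ff00ff"/>
  <polygon points="39.0958,149.3478 91.2951,137.0405 136.9082,165.2484 149.2155,217.4477 121.0076,263.0608 68.8083,275.3681 23.1952,247.1602 10.8879,194.9609" fill="none" stroke="#ff00ff"/>
  <polygon points="123.0431,227.8263 38.2935,213.8853 92.7416,147.4605" fill="none" stroke="#ff00ff"/>
  <polyline points="21.0212,224.5926 26.6794,201.0045 43.3518,156.2462 62.5553,105.0231 75.8069,62.0408 74.6236,42.0045" fill="none" stroke="#ff00ff"/>
  <polyline points="132.5753,21.5091 33.3962,191.0078" fill="none" stroke="#ff00ff"/>
</svg>

y_svg = 293.2131 − y_m. Every run uses S394, so all elements get stroke `#ff00ff` (engrave).

[1] open run; points: 106.0691,279.3218 21.1992,215.2136

[2] open run; points: 152.9238,171.8694 141.6713,236.5831

[3] closed run; points: 86.5933,118.4525 151.3421,118.4525 151.3421,149.0998 86.5933,149.0998

[4] closed run; points: 39.0958,149.3478 91.2951,137.0405 136.9082,165.2484 149.2155,217.4477 121.0076,263.0608 68.8083,275.3681 23.1952,247.1602 10.8879,194.9609

[5] closed run; points: 123.0431,227.8263 38.2935,213.8853 92.7416,147.4605

[6] open run; points: 21.0212,224.5926 26.6794,201.0045 43.3518,156.2462 62.5553,105.0231 75.8069,62.0408 74.6236,42.0045

[7] open run; points: 132.5753,21.5091 33.3962,191.0078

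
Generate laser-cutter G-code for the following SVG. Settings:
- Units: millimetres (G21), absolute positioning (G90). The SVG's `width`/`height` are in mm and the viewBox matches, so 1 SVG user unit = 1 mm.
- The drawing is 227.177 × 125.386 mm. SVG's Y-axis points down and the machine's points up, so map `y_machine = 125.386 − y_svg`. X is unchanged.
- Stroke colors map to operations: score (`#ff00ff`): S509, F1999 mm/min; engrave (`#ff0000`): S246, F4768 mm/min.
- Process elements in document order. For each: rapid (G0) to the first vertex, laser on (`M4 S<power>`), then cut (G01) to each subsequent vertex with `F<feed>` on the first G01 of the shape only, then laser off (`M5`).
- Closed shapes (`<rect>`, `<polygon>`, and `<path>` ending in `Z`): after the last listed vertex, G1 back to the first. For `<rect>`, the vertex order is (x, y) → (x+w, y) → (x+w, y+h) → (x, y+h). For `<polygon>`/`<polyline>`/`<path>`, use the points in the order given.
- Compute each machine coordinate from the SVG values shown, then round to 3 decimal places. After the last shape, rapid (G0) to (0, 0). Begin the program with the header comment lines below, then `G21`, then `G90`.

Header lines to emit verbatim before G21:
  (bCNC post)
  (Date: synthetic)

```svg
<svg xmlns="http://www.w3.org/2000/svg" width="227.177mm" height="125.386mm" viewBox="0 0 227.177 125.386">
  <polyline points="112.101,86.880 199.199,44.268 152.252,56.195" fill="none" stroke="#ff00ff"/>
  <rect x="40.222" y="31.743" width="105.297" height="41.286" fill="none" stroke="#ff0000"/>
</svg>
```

Since the viewBox matches the mm dimensions, user units are millimetres directly. The only transform is the Y-flip y_m = 125.386 − y_svg.

Shape 1 is a open polyline drawn with `<polyline>`. Its stroke #ff00ff means score at S509, F1999. After flipping Y the toolpath is (112.101,38.506) → (199.199,81.118) → (152.252,69.191).

Shape 2 is a rectangle drawn with `<rect>`. Its stroke #ff0000 means engrave at S246, F4768. After flipping Y the toolpath is (40.222,93.643) → (145.519,93.643) → (145.519,52.357) → (40.222,52.357) → (40.222,93.643), returning to the start.

(bCNC post)
(Date: synthetic)
G21
G90
G0 X112.101 Y38.506
M4 S509
G01 X199.199 Y81.118 F1999
G01 X152.252 Y69.191
M5
G0 X40.222 Y93.643
M4 S246
G01 X145.519 Y93.643 F4768
G01 X145.519 Y52.357
G01 X40.222 Y52.357
G01 X40.222 Y93.643
M5
G0 X0.000 Y0.000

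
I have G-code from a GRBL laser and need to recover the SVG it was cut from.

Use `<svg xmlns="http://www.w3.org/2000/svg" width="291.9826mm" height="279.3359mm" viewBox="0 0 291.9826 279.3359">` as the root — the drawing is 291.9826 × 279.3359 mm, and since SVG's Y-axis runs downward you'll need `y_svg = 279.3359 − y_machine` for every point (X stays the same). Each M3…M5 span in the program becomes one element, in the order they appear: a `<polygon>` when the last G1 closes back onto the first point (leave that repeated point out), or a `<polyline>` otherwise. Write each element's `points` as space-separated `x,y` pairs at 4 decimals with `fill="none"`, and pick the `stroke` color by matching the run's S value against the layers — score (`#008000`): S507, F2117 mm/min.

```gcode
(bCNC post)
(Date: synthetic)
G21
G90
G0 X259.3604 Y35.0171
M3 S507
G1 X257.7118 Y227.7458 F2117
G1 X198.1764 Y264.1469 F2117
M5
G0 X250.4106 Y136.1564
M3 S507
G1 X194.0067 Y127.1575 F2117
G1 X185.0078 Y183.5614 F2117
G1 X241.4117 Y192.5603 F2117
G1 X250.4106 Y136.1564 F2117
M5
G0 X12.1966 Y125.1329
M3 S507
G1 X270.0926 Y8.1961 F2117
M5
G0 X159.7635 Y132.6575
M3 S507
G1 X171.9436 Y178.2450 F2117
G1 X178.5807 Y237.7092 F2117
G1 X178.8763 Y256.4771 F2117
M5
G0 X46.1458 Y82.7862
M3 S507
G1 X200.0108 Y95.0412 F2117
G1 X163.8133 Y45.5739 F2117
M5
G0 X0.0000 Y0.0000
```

<svg xmlns="http://www.w3.org/2000/svg" width="291.9826mm" height="279.3359mm" viewBox="0 0 291.9826 279.3359">
  <polyline points="259.3604,244.3188 257.7118,51.5901 198.1764,15.1890" fill="none" stroke="#008000"/>
  <polygon points="250.4106,143.1795 194.0067,152.1784 185.0078,95.7745 241.4117,86.7756" fill="none" stroke="#008000"/>
  <polyline points="12.1966,154.2030 270.0926,271.1398" fill="none" stroke="#008000"/>
  <polyline points="159.7635,146.6784 171.9436,101.0909 178.5807,41.6267 178.8763,22.8588" fill="none" stroke="#008000"/>
  <polyline points="46.1458,196.5497 200.0108,184.2947 163.8133,233.7620" fill="none" stroke="#008000"/>
</svg>

Machine Y-up, SVG Y-down with viewBox height 279.3359, so y_svg = 279.3359 − y_machine; X carries over. Every run uses S507, so all elements get stroke `#008000` (score).

Run 1: The run is open, so emit a `<polyline>` with points (Y-flipped): 259.3604,244.3188 257.7118,51.5901 198.1764,15.1890.

Run 2: The run returns to its start, so emit a `<polygon>` with points (Y-flipped): 250.4106,143.1795 194.0067,152.1784 185.0078,95.7745 241.4117,86.7756.

Run 3: The run is open, so emit a `<polyline>` with points (Y-flipped): 12.1966,154.2030 270.0926,271.1398.

Run 4: The run is open, so emit a `<polyline>` with points (Y-flipped): 159.7635,146.6784 171.9436,101.0909 178.5807,41.6267 178.8763,22.8588.

Run 5: The run is open, so emit a `<polyline>` with points (Y-flipped): 46.1458,196.5497 200.0108,184.2947 163.8133,233.7620.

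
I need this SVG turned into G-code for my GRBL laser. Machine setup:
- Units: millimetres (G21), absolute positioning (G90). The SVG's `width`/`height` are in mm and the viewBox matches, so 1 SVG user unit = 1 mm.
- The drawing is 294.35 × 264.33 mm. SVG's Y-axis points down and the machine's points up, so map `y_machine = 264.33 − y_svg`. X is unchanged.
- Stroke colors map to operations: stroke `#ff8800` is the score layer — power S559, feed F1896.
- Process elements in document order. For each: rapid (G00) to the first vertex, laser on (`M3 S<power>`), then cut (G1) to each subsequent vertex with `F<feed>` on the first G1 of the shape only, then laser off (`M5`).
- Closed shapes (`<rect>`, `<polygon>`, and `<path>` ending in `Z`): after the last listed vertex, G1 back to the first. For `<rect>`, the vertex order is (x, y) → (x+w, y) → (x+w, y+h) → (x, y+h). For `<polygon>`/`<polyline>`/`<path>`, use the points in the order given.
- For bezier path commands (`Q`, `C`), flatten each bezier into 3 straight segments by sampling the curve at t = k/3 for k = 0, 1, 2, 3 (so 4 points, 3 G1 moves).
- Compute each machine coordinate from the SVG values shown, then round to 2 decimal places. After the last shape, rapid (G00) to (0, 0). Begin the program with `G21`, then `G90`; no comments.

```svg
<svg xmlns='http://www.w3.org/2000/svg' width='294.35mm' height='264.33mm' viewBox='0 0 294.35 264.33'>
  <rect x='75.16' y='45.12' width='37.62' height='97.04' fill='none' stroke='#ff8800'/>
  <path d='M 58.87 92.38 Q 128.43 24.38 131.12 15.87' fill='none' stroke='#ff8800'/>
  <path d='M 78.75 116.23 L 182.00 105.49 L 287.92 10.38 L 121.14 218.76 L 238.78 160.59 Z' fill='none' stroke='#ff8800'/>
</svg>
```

viewBox `0 0 294.35 264.33` with mm width/height → 1 unit = 1 mm. Flip: y_m = 264.33 − y_svg.

**Shape 1** — `<rect>` rectangle, stroke `#ff8800` → score (S559, F1896). Machine vertices: (75.16,219.21) → (112.78,219.21) → (112.78,122.17) → (75.16,122.17) → (75.16,219.21). Closed: final G1 returns to the first vertex.

**Shape 2** — `<path>` quadratic bezier, stroke `#ff8800` → score (S559, F1896). Control points (SVG): P0=(58.87,92.38), P1=(128.43,24.38), P2=(131.12,15.87); sampled at t=k/3. Machine vertices: (58.87,171.95) → (97.81,210.67) → (121.90,236.18) → (131.12,248.46). Open path.

**Shape 3** — `<path>` closed polygon, stroke `#ff8800` → score (S559, F1896). Machine vertices: (78.75,148.10) → (182.00,158.84) → (287.92,253.95) → (121.14,45.57) → (238.78,103.74) → (78.75,148.10). Closed: final G1 returns to the first vertex.

G21
G90
G00 X75.16 Y219.21
M3 S559
G1 X112.78 Y219.21 F1896
G1 X112.78 Y122.17
G1 X75.16 Y122.17
G1 X75.16 Y219.21
M5
G00 X58.87 Y171.95
M3 S559
G1 X97.81 Y210.67 F1896
G1 X121.90 Y236.18
G1 X131.12 Y248.46
M5
G00 X78.75 Y148.10
M3 S559
G1 X182.00 Y158.84 F1896
G1 X287.92 Y253.95
G1 X121.14 Y45.57
G1 X238.78 Y103.74
G1 X78.75 Y148.10
M5
G00 X0.00 Y0.00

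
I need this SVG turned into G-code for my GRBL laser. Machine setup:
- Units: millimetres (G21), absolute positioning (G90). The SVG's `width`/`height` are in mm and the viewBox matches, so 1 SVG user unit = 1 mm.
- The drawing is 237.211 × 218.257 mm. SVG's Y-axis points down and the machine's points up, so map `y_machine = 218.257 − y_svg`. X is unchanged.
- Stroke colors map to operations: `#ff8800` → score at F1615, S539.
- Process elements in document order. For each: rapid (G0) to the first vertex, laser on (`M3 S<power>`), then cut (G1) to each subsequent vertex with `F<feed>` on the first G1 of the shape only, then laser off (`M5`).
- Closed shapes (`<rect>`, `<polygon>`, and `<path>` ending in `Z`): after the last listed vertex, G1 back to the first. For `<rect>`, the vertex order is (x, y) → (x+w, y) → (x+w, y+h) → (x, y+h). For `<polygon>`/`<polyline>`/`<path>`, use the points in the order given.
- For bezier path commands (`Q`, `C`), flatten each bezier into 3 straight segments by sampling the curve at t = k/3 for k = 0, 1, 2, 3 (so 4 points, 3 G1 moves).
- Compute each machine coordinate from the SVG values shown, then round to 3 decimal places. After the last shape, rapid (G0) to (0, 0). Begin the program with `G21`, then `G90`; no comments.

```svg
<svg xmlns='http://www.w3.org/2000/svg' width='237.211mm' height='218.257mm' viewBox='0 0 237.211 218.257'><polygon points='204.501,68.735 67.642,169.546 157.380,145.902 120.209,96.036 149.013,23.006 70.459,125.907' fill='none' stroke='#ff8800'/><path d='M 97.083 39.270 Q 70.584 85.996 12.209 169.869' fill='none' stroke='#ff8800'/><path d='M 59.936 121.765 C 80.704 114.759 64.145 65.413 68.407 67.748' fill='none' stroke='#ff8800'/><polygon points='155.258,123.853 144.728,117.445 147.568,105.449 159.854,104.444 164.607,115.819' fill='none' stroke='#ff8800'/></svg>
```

G21
G90
G0 X204.501 Y149.522
M3 S539
G1 X67.642 Y48.711 F1615
G1 X157.380 Y72.355
G1 X120.209 Y122.221
G1 X149.013 Y195.251
G1 X70.459 Y92.350
G1 X204.501 Y149.522
M5
G0 X97.083 Y178.987
M3 S539
G1 X75.875 Y143.709 F1615
G1 X47.584 Y100.176
G1 X12.209 Y48.388
M5
G0 X59.936 Y96.492
M3 S539
G1 X70.415 Y114.129 F1615
G1 X68.932 Y139.099
G1 X68.407 Y150.509
M5
G0 X155.258 Y94.404
M3 S539
G1 X144.728 Y100.812 F1615
G1 X147.568 Y112.808
G1 X159.854 Y113.813
G1 X164.607 Y102.438
G1 X155.258 Y94.404
M5
G0 X0.000 Y0.000

viewBox `0 0 237.211 218.257` with mm width/height → 1 unit = 1 mm. Flip: y_m = 218.257 − y_svg.

**Shape 1** — `<polygon>` closed polygon, stroke `#ff8800` → score (S539, F1615). Machine vertices: (204.501,149.522) → (67.642,48.711) → (157.380,72.355) → (120.209,122.221) → (149.013,195.251) → (70.459,92.350) → (204.501,149.522). Closed: final G1 returns to the first vertex.

**Shape 2** — `<path>` quadratic bezier, stroke `#ff8800` → score (S539, F1615). Control points (SVG): P0=(97.083,39.270), P1=(70.584,85.996), P2=(12.209,169.869); sampled at t=k/3. Machine vertices: (97.083,178.987) → (75.875,143.709) → (47.584,100.176) → (12.209,48.388). Open path.

**Shape 3** — `<path>` cubic bezier, stroke `#ff8800` → score (S539, F1615). Control points (SVG): P0=(59.936,121.765), P1=(80.704,114.759), P2=(64.145,65.413), P3=(68.407,67.748); sampled at t=k/3. Machine vertices: (59.936,96.492) → (70.415,114.129) → (68.932,139.099) → (68.407,150.509). Open path.

**Shape 4** — `<polygon>` regular polygon, stroke `#ff8800` → score (S539, F1615). Machine vertices: (155.258,94.404) → (144.728,100.812) → (147.568,112.808) → (159.854,113.813) → (164.607,102.438) → (155.258,94.404). Closed: final G1 returns to the first vertex.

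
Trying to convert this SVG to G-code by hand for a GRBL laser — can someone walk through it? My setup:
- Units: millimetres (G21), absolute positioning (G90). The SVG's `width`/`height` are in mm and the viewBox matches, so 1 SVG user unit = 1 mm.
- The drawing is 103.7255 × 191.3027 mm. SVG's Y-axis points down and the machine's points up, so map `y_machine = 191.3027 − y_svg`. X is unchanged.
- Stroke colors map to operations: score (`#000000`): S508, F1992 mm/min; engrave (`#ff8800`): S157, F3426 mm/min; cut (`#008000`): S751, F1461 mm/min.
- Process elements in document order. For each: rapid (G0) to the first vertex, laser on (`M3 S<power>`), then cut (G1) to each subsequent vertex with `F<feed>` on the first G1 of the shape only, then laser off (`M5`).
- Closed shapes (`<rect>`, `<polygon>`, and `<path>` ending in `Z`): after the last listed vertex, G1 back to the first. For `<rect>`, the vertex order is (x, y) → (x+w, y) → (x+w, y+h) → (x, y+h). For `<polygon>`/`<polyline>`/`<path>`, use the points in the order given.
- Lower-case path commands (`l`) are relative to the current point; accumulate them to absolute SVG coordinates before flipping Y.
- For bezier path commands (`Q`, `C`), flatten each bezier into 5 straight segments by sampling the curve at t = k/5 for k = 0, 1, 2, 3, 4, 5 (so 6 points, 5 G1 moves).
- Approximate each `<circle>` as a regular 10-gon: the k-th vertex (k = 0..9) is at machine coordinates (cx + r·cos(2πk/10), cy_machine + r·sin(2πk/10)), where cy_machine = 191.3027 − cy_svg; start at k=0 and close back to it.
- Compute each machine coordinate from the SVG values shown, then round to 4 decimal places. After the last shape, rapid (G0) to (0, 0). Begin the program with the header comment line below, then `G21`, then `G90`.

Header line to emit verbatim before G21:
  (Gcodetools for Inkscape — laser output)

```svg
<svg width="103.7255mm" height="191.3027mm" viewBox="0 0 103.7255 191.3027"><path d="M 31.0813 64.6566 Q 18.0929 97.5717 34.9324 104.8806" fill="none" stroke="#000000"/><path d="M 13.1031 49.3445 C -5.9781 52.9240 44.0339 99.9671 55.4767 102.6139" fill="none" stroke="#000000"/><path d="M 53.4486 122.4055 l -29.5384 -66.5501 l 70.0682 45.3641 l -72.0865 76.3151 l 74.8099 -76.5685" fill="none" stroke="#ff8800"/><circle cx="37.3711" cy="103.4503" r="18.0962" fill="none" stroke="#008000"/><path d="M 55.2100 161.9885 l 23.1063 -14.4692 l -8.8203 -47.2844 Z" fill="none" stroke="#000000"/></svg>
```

(Gcodetools for Inkscape — laser output)
G21
G90
G0 X31.0813 Y126.6461
M3 S508
G1 X27.0791 Y114.5043 F1992
G1 X25.4630 Y104.4110
G1 X26.2333 Y96.3662
G1 X29.3897 Y90.3699
G1 X34.9324 Y86.4221
M5
G0 X13.1031 Y141.9582
M3 S508
G1 X9.0843 Y135.2977 F1992
G1 X16.4800 Y122.4233
G1 X30.1225 Y107.5522
G1 X44.8440 Y94.9016
G1 X55.4767 Y88.6888
M5
G0 X53.4486 Y68.8972
M3 S157
G1 X23.9102 Y135.4473 F3426
G1 X93.9784 Y90.0832
G1 X21.8919 Y13.7681
G1 X96.7018 Y90.3366
M5
G0 X55.4673 Y87.8524
M3 S751
G1 X52.0112 Y98.4891 F1461
G1 X42.9631 Y105.0629
G1 X31.7791 Y105.0629
G1 X22.7310 Y98.4891
G1 X19.2749 Y87.8524
G1 X22.7310 Y77.2157
G1 X31.7791 Y70.6419
G1 X42.9631 Y70.6419
G1 X52.0112 Y77.2157
G1 X55.4673 Y87.8524
M5
G0 X55.2100 Y29.3142
M3 S508
G1 X78.3163 Y43.7834 F1992
G1 X69.4960 Y91.0678
G1 X55.2100 Y29.3142
M5
G0 X0.0000 Y0.0000

Since the viewBox matches the mm dimensions, user units are millimetres directly. The only transform is the Y-flip y_m = 191.3027 − y_svg.

Shape 1 is a quadratic bezier drawn with `<path>`. Its stroke #000000 means score at S508, F1992. After flipping Y the toolpath is (31.0813,126.6461) → (27.0791,114.5043) → (25.4630,104.4110) → (26.2333,96.3662) → (29.3897,90.3699) → (34.9324,86.4221).

Shape 2 is a cubic bezier drawn with `<path>`. Its stroke #000000 means score at S508, F1992. After flipping Y the toolpath is (13.1031,141.9582) → (9.0843,135.2977) → (16.4800,122.4233) → (30.1225,107.5522) → (44.8440,94.9016) → (55.4767,88.6888).

Shape 3 is a open polyline drawn with `<path>`. Its stroke #ff8800 means engrave at S157, F3426. After flipping Y the toolpath is (53.4486,68.8972) → (23.9102,135.4473) → (93.9784,90.0832) → (21.8919,13.7681) → (96.7018,90.3366).

Shape 4 is a circle drawn with `<circle>`. Its stroke #008000 means cut at S751, F1461. After flipping Y the toolpath is (55.4673,87.8524) → (52.0112,98.4891) → (42.9631,105.0629) → (31.7791,105.0629) → (22.7310,98.4891) → (19.2749,87.8524) → (22.7310,77.2157) → (31.7791,70.6419) → (42.9631,70.6419) → (52.0112,77.2157) → (55.4673,87.8524), returning to the start.

Shape 5 is a closed polygon drawn with `<path>`. Its stroke #000000 means score at S508, F1992. After flipping Y the toolpath is (55.2100,29.3142) → (78.3163,43.7834) → (69.4960,91.0678) → (55.2100,29.3142), returning to the start.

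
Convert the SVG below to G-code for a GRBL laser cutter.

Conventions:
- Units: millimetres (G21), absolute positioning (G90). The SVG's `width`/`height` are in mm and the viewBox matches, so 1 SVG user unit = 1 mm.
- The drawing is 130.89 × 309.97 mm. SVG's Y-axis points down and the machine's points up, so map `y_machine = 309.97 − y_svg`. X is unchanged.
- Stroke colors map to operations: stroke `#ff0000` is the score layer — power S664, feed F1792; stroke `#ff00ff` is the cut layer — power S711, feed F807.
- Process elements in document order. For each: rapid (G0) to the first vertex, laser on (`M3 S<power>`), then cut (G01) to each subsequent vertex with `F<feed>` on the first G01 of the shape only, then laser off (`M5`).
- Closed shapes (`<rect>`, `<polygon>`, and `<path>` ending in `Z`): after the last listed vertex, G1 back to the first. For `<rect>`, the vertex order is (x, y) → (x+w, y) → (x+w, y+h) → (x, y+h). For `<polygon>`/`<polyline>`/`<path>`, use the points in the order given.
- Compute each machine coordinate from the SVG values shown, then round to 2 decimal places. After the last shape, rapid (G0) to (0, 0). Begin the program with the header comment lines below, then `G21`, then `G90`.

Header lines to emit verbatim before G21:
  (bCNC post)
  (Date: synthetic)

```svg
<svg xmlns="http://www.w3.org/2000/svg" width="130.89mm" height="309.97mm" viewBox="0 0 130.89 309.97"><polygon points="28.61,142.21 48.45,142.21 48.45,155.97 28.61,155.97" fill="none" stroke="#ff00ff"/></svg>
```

(bCNC post)
(Date: synthetic)
G21
G90
G0 X28.61 Y167.76
M3 S711
G01 X48.45 Y167.76 F807
G01 X48.45 Y154.00
G01 X28.61 Y154.00
G01 X28.61 Y167.76
M5
G0 X0.00 Y0.00

Since the viewBox matches the mm dimensions, user units are millimetres directly. The only transform is the Y-flip y_m = 309.97 − y_svg.

Shape 1 is a rectangle drawn with `<polygon>`. Its stroke #ff00ff means cut at S711, F807. After flipping Y the toolpath is (28.61,167.76) → (48.45,167.76) → (48.45,154.00) → (28.61,154.00) → (28.61,167.76), returning to the start.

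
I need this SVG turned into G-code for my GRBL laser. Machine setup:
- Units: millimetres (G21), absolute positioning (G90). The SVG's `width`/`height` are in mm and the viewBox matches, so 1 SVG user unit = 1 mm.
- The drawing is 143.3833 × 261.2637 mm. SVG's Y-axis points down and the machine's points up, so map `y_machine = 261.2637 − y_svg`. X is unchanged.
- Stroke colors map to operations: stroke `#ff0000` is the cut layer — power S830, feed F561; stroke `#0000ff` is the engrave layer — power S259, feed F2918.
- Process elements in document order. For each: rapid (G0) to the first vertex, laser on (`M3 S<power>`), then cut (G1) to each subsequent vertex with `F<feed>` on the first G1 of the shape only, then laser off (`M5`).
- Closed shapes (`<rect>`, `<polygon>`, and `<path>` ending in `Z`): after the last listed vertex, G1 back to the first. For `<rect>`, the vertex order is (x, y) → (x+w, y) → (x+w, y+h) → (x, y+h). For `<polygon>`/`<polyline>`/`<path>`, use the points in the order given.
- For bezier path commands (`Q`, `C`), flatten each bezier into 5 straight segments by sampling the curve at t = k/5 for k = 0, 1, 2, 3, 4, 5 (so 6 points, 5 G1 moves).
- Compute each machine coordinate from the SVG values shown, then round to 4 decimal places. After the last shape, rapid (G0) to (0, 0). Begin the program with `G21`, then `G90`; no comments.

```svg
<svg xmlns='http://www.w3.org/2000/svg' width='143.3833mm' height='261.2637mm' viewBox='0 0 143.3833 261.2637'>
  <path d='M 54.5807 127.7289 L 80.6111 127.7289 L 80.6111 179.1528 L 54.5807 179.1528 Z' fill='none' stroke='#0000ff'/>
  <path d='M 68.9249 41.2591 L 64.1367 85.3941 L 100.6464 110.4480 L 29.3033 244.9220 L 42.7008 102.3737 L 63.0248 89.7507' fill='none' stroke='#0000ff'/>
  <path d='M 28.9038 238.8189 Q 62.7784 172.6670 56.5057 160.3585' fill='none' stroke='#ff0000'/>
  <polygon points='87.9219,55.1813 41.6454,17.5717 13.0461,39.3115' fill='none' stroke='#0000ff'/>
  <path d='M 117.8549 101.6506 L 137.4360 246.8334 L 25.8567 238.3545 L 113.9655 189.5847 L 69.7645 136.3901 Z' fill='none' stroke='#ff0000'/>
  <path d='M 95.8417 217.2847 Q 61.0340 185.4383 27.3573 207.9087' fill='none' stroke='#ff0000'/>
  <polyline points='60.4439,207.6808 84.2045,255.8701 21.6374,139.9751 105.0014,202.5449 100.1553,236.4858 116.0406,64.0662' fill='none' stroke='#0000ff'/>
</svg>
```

Since the viewBox matches the mm dimensions, user units are millimetres directly. The only transform is the Y-flip y_m = 261.2637 − y_svg.

Shape 1 is a rectangle drawn with `<path>`. Its stroke #0000ff means engrave at S259, F2918. After flipping Y the toolpath is (54.5807,133.5348) → (80.6111,133.5348) → (80.6111,82.1109) → (54.5807,82.1109) → (54.5807,133.5348), returning to the start.

Shape 2 is a open polyline drawn with `<path>`. Its stroke #0000ff means engrave at S259, F2918. After flipping Y the toolpath is (68.9249,220.0046) → (64.1367,175.8696) → (100.6464,150.8157) → (29.3033,16.3417) → (42.7008,158.8900) → (63.0248,171.5130).

Shape 3 is a quadratic bezier drawn with `<path>`. Its stroke #ff0000 means cut at S830, F561. After flipping Y the toolpath is (28.9038,22.4448) → (40.8477,46.7518) → (49.5799,66.7514) → (55.1003,82.4435) → (57.4089,93.8281) → (56.5057,100.9052).

Shape 4 is a closed polygon drawn with `<polygon>`. Its stroke #0000ff means engrave at S259, F2918. After flipping Y the toolpath is (87.9219,206.0824) → (41.6454,243.6920) → (13.0461,221.9522) → (87.9219,206.0824), returning to the start.

Shape 5 is a closed polygon drawn with `<path>`. Its stroke #ff0000 means cut at S830, F561. After flipping Y the toolpath is (117.8549,159.6131) → (137.4360,14.4303) → (25.8567,22.9092) → (113.9655,71.6790) → (69.7645,124.8736) → (117.8549,159.6131), returning to the start.

Shape 6 is a quadratic bezier drawn with `<path>`. Its stroke #ff0000 means cut at S830, F561. After flipping Y the toolpath is (95.8417,43.9790) → (81.9639,54.5449) → (68.1765,60.7654) → (54.4796,62.6406) → (40.8732,60.1705) → (27.3573,53.3550).

Shape 7 is a open polyline drawn with `<polyline>`. Its stroke #0000ff means engrave at S259, F2918. After flipping Y the toolpath is (60.4439,53.5829) → (84.2045,5.3936) → (21.6374,121.2886) → (105.0014,58.7188) → (100.1553,24.7779) → (116.0406,197.1975).

G21
G90
G0 X54.5807 Y133.5348
M3 S259
G1 X80.6111 Y133.5348 F2918
G1 X80.6111 Y82.1109
G1 X54.5807 Y82.1109
G1 X54.5807 Y133.5348
M5
G0 X68.9249 Y220.0046
M3 S259
G1 X64.1367 Y175.8696 F2918
G1 X100.6464 Y150.8157
G1 X29.3033 Y16.3417
G1 X42.7008 Y158.8900
G1 X63.0248 Y171.5130
M5
G0 X28.9038 Y22.4448
M3 S830
G1 X40.8477 Y46.7518 F561
G1 X49.5799 Y66.7514
G1 X55.1003 Y82.4435
G1 X57.4089 Y93.8281
G1 X56.5057 Y100.9052
M5
G0 X87.9219 Y206.0824
M3 S259
G1 X41.6454 Y243.6920 F2918
G1 X13.0461 Y221.9522
G1 X87.9219 Y206.0824
M5
G0 X117.8549 Y159.6131
M3 S830
G1 X137.4360 Y14.4303 F561
G1 X25.8567 Y22.9092
G1 X113.9655 Y71.6790
G1 X69.7645 Y124.8736
G1 X117.8549 Y159.6131
M5
G0 X95.8417 Y43.9790
M3 S830
G1 X81.9639 Y54.5449 F561
G1 X68.1765 Y60.7654
G1 X54.4796 Y62.6406
G1 X40.8732 Y60.1705
G1 X27.3573 Y53.3550
M5
G0 X60.4439 Y53.5829
M3 S259
G1 X84.2045 Y5.3936 F2918
G1 X21.6374 Y121.2886
G1 X105.0014 Y58.7188
G1 X100.1553 Y24.7779
G1 X116.0406 Y197.1975
M5
G0 X0.0000 Y0.0000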